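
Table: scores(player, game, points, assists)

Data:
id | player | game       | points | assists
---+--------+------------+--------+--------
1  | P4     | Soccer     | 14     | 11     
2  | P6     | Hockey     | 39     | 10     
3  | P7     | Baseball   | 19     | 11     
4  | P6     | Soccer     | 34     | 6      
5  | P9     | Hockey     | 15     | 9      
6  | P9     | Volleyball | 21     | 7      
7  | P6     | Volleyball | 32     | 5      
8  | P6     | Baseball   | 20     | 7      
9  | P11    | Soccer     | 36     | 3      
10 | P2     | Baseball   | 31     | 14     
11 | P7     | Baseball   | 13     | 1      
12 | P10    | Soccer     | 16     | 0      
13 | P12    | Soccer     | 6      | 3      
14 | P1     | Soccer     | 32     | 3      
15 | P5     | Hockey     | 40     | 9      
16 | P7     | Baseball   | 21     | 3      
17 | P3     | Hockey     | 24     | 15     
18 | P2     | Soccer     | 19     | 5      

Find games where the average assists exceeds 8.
SELECT game, AVG(assists)
FROM scores
GROUP BY game
HAVING AVG(assists) > 8

Result:
  Hockey: avg=10.75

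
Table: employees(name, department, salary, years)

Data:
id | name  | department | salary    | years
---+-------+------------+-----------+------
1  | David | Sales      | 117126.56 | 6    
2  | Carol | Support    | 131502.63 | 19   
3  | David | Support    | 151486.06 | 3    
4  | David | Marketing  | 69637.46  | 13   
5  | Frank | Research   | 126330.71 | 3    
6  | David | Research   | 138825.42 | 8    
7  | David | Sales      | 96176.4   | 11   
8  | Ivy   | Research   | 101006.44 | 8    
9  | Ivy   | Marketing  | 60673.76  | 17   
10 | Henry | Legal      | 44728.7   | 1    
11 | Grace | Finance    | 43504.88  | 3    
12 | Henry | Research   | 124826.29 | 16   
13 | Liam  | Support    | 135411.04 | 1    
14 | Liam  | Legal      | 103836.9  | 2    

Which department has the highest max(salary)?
SELECT department, MAX(salary) as val
FROM employees
GROUP BY department
ORDER BY val DESC
LIMIT 1

Result: Support with max(salary) = 151486.06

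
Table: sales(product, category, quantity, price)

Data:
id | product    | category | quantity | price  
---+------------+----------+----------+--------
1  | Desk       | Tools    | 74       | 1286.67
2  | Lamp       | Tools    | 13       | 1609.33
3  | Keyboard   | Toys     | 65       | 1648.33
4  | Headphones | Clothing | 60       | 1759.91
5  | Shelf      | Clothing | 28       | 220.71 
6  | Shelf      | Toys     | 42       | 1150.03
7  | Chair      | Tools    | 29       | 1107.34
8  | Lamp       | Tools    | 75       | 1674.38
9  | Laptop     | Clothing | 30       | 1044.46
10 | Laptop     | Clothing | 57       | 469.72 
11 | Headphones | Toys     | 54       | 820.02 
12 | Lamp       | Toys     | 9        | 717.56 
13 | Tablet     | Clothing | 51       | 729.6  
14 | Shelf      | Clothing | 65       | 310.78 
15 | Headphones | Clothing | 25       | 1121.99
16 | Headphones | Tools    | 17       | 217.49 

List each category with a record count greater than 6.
SELECT category, COUNT(*) as cnt
FROM sales
GROUP BY category
HAVING COUNT(*) > 6

Result:
  Clothing: 7

Note: HAVING filters groups after aggregation, WHERE filters rows before.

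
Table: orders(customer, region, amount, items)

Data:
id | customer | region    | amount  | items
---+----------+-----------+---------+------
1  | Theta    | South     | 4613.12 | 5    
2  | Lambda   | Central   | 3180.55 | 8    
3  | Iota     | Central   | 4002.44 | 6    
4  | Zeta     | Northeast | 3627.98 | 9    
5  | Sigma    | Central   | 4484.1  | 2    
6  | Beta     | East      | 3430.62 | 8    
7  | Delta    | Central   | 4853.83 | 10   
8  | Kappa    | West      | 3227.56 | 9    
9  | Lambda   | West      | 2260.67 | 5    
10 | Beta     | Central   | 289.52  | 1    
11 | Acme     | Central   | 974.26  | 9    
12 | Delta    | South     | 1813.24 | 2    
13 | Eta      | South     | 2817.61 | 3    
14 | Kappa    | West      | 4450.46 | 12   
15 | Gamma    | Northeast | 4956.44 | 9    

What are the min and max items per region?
SELECT region, MIN(items), MAX(items)
FROM orders
GROUP BY region

Result:
  Central: min=1, max=10
  East: min=8, max=8
  Northeast: min=9, max=9
  South: min=2, max=5
  West: min=5, max=12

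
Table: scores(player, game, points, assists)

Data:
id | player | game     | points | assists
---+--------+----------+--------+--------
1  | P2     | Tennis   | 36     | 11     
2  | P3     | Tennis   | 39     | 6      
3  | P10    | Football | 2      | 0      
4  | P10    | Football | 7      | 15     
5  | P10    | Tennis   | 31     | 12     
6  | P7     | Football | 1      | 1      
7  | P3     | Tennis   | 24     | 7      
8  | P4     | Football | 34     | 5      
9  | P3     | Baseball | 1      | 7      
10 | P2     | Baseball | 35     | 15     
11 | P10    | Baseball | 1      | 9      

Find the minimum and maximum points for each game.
SELECT game, MIN(points), MAX(points)
FROM scores
GROUP BY game

Result:
  Baseball: min=1, max=35
  Football: min=1, max=34
  Tennis: min=24, max=39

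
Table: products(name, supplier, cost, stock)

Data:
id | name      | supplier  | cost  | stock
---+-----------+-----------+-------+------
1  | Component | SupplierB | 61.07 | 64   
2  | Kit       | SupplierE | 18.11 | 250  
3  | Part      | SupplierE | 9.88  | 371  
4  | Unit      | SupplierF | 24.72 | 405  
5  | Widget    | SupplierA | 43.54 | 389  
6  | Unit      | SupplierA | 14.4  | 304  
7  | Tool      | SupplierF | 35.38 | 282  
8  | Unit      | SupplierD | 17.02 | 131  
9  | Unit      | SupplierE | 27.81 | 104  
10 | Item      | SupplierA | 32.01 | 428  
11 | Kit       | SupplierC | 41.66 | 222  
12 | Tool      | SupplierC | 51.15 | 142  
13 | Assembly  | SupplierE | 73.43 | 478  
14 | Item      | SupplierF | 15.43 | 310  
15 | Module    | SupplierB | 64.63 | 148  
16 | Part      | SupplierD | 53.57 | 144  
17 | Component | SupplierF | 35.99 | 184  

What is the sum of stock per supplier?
SELECT supplier, SUM(stock) as result
FROM products
GROUP BY supplier

Result:
  SupplierA: 1121
  SupplierB: 212
  SupplierC: 364
  SupplierD: 275
  SupplierE: 1203
  SupplierF: 1181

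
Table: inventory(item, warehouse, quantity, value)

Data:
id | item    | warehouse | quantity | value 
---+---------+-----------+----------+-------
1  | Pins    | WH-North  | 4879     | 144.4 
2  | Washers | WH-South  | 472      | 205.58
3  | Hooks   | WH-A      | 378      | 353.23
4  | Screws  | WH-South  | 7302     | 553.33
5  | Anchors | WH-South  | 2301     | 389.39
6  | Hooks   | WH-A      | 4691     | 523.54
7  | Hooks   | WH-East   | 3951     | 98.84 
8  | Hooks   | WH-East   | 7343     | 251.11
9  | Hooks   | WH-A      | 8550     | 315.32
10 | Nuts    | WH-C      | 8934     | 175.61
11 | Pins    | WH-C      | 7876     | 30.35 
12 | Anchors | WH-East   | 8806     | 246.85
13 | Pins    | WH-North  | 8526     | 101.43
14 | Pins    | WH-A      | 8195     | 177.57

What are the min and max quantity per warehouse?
SELECT warehouse, MIN(quantity), MAX(quantity)
FROM inventory
GROUP BY warehouse

Result:
  WH-A: min=378, max=8550
  WH-C: min=7876, max=8934
  WH-East: min=3951, max=8806
  WH-North: min=4879, max=8526
  WH-South: min=472, max=7302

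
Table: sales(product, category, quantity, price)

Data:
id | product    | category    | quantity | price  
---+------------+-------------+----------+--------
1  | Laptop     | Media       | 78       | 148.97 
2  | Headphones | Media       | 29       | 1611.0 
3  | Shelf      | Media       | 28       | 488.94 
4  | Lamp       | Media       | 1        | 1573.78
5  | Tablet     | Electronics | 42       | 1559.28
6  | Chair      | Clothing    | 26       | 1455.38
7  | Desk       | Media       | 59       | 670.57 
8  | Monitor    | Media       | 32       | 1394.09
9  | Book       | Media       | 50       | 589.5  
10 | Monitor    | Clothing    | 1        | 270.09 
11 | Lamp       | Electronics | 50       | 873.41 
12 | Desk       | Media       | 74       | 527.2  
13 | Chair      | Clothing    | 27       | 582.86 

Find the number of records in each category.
SELECT category, COUNT(*) as count
FROM sales
GROUP BY category

Result:
  Clothing: 3
  Electronics: 2
  Media: 8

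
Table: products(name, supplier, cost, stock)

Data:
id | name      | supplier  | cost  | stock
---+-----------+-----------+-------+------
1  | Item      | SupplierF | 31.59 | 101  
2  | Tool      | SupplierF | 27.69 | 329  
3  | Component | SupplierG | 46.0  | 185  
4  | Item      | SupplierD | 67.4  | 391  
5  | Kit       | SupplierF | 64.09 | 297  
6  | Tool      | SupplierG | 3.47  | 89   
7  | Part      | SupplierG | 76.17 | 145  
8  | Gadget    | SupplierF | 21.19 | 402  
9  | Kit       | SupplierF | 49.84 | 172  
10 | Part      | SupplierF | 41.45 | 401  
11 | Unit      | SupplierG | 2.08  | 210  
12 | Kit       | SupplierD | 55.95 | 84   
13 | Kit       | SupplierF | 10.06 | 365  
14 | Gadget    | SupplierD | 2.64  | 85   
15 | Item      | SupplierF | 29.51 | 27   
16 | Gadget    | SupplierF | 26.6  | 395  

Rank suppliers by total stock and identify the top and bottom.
SELECT supplier, SUM(stock)
FROM products
GROUP BY supplier
ORDER BY SUM(stock)

All groups:
  SupplierD: 560
  SupplierG: 629
  SupplierF: 2489

Highest: SupplierF (2489)
Lowest: SupplierD (560)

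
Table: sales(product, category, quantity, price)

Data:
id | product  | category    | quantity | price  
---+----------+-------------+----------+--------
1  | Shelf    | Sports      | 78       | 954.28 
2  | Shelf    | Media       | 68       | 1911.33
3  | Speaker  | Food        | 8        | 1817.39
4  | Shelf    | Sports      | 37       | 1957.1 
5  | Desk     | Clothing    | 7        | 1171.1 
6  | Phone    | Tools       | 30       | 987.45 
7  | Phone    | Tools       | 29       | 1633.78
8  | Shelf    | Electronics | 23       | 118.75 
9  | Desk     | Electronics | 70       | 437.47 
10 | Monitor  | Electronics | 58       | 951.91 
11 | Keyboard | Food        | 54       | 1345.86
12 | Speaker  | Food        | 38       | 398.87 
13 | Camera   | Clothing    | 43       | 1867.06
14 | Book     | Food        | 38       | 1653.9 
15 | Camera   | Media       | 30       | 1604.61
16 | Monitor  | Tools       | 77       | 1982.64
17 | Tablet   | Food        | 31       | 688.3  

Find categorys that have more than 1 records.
SELECT category, COUNT(*) as cnt
FROM sales
GROUP BY category
HAVING COUNT(*) > 1

Result:
  Clothing: 2
  Electronics: 3
  Food: 5
  Media: 2
  Sports: 2
  Tools: 3

Note: HAVING filters groups after aggregation, WHERE filters rows before.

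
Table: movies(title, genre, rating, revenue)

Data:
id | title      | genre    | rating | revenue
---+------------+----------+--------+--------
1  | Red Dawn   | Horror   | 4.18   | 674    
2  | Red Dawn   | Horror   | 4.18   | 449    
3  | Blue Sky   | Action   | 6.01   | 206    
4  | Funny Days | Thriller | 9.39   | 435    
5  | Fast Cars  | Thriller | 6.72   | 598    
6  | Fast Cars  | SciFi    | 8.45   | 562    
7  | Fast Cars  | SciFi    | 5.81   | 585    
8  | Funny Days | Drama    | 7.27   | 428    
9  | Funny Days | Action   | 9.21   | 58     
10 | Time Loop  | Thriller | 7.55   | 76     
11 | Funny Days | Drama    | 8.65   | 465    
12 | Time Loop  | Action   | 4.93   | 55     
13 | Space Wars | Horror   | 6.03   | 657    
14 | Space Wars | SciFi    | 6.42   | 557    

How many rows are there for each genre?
SELECT genre, COUNT(*) as count
FROM movies
GROUP BY genre

Result:
  Action: 3
  Drama: 2
  Horror: 3
  SciFi: 3
  Thriller: 3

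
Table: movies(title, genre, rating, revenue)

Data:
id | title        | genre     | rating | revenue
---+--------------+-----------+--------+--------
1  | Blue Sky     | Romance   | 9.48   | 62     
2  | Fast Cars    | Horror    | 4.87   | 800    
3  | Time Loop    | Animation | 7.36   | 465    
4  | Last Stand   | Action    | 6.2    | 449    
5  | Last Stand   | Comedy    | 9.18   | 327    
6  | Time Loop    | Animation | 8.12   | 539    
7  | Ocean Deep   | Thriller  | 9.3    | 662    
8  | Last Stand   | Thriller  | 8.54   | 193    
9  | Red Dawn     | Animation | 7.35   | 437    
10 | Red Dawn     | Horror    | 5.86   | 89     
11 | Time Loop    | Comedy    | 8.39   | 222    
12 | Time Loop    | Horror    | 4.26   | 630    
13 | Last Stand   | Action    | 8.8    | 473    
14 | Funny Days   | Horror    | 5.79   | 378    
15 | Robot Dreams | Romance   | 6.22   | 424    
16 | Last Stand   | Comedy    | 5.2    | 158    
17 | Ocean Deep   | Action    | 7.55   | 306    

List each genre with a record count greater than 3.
SELECT genre, COUNT(*) as cnt
FROM movies
GROUP BY genre
HAVING COUNT(*) > 3

Result:
  Horror: 4

Note: HAVING filters groups after aggregation, WHERE filters rows before.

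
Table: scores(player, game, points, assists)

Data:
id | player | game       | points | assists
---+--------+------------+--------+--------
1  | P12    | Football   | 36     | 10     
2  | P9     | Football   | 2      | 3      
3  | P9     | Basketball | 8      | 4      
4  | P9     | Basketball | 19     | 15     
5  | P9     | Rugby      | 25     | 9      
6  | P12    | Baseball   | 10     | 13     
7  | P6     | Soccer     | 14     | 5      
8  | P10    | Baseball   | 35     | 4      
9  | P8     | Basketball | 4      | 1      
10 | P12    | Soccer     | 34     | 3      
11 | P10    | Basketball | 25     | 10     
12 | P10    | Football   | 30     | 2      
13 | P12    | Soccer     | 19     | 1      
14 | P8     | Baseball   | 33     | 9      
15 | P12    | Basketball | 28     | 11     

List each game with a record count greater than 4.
SELECT game, COUNT(*) as cnt
FROM scores
GROUP BY game
HAVING COUNT(*) > 4

Result:
  Basketball: 5

Note: HAVING filters groups after aggregation, WHERE filters rows before.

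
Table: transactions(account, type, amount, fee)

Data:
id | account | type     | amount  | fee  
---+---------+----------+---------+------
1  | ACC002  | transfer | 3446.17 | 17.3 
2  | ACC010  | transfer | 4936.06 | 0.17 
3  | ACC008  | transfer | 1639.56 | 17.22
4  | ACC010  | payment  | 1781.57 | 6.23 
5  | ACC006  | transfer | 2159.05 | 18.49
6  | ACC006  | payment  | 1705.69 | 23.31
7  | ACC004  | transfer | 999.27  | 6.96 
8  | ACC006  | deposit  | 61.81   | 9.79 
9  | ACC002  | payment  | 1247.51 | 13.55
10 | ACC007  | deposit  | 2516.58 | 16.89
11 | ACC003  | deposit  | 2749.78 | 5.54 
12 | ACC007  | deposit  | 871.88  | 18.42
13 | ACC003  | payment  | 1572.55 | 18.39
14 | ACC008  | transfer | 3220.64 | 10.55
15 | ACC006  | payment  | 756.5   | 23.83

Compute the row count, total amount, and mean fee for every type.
SELECT type,
       COUNT(*) as cnt,
       SUM(amount) as total_amount,
       AVG(fee) as avg_fee
FROM transactions
GROUP BY type

Result:
  deposit: 4 records, 6200.05 total amount, 12.66 avg fee
  payment: 5 records, 7063.82 total amount, 17.06 avg fee
  transfer: 6 records, 16400.75 total amount, 11.78 avg fee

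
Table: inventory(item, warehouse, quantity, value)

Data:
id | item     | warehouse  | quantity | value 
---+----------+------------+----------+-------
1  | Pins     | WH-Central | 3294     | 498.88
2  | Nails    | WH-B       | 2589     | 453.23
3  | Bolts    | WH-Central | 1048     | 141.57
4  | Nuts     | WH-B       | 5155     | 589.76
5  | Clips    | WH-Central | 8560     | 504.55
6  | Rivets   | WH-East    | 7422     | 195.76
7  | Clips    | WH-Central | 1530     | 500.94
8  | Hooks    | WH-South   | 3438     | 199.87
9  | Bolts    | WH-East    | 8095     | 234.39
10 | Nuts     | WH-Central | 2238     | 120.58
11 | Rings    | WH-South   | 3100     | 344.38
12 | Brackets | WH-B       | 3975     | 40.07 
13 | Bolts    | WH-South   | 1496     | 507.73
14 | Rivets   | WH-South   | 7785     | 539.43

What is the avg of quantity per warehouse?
SELECT warehouse, AVG(quantity) as result
FROM inventory
GROUP BY warehouse

Result:
  WH-B: 3906.33
  WH-Central: 3334.00
  WH-East: 7758.50
  WH-South: 3954.75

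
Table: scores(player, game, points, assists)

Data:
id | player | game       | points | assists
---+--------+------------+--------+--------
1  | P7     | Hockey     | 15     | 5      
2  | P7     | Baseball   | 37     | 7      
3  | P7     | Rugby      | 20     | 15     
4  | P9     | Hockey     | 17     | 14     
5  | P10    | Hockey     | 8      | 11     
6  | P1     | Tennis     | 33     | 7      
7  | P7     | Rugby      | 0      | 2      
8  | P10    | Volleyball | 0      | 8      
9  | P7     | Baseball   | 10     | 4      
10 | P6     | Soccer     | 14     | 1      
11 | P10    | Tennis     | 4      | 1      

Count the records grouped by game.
SELECT game, COUNT(*) as count
FROM scores
GROUP BY game

Result:
  Baseball: 2
  Hockey: 3
  Rugby: 2
  Soccer: 1
  Tennis: 2
  Volleyball: 1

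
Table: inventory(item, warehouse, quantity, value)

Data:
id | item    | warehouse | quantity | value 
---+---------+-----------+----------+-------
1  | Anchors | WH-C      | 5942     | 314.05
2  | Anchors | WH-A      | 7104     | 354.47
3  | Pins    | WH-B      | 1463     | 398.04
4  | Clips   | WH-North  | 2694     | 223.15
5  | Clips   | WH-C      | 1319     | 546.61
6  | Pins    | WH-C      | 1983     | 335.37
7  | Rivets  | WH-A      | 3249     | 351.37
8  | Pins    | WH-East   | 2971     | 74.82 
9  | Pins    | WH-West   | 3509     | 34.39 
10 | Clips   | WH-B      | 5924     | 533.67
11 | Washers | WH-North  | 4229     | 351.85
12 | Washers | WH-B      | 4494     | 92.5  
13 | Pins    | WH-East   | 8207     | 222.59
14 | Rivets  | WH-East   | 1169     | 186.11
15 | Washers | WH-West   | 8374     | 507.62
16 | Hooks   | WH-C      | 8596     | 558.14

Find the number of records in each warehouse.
SELECT warehouse, COUNT(*) as count
FROM inventory
GROUP BY warehouse

Result:
  WH-A: 2
  WH-B: 3
  WH-C: 4
  WH-East: 3
  WH-North: 2
  WH-West: 2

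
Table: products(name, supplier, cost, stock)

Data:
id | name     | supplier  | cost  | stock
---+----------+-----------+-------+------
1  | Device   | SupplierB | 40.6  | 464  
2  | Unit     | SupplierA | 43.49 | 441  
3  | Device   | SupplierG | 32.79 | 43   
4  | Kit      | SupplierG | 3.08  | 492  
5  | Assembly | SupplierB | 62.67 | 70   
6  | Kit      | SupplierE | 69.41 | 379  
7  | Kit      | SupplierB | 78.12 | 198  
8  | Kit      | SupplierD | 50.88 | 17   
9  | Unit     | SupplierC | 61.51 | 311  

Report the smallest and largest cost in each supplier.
SELECT supplier, MIN(cost), MAX(cost)
FROM products
GROUP BY supplier

Result:
  SupplierA: min=43.49, max=43.49
  SupplierB: min=40.60, max=78.12
  SupplierC: min=61.51, max=61.51
  SupplierD: min=50.88, max=50.88
  SupplierE: min=69.41, max=69.41
  SupplierG: min=3.08, max=32.79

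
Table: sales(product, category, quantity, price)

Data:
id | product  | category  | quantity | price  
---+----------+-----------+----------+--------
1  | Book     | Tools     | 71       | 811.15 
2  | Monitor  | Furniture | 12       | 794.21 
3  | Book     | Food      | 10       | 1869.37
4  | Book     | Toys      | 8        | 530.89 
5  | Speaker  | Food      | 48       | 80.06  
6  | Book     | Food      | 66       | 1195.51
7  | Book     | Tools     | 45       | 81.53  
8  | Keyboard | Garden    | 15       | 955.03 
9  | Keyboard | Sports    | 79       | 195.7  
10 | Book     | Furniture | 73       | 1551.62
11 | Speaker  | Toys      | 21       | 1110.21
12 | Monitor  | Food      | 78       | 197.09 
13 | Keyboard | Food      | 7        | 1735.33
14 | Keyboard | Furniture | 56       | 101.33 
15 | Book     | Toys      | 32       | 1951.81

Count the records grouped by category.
SELECT category, COUNT(*) as count
FROM sales
GROUP BY category

Result:
  Food: 5
  Furniture: 3
  Garden: 1
  Sports: 1
  Tools: 2
  Toys: 3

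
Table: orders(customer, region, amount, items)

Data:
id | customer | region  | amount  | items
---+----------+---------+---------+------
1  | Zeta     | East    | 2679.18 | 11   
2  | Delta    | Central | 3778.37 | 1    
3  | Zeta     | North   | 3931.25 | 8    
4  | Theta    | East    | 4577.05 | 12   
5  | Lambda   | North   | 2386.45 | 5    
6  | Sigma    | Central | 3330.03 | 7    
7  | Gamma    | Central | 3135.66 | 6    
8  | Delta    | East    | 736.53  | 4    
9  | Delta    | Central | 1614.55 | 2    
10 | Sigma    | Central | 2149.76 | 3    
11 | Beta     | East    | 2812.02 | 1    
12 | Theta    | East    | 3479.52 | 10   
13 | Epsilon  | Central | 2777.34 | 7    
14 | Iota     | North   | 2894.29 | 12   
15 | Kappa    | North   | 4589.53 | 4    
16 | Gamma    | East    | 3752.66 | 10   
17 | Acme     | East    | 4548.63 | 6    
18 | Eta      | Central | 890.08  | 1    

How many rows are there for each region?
SELECT region, COUNT(*) as count
FROM orders
GROUP BY region

Result:
  Central: 7
  East: 7
  North: 4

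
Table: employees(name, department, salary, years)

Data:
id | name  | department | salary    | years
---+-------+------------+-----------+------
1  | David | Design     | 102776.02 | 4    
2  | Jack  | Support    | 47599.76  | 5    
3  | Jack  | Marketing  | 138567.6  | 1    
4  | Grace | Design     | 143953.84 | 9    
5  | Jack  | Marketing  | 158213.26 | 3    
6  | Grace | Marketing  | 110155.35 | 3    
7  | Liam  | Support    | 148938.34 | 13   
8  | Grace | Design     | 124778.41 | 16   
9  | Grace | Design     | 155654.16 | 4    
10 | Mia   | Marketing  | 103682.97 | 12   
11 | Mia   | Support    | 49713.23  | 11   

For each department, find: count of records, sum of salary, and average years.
SELECT department,
       COUNT(*) as cnt,
       SUM(salary) as total_salary,
       AVG(years) as avg_years
FROM employees
GROUP BY department

Result:
  Design: 4 records, 527162.43 total salary, 8.25 avg years
  Marketing: 4 records, 510619.18 total salary, 4.75 avg years
  Support: 3 records, 246251.33 total salary, 9.67 avg years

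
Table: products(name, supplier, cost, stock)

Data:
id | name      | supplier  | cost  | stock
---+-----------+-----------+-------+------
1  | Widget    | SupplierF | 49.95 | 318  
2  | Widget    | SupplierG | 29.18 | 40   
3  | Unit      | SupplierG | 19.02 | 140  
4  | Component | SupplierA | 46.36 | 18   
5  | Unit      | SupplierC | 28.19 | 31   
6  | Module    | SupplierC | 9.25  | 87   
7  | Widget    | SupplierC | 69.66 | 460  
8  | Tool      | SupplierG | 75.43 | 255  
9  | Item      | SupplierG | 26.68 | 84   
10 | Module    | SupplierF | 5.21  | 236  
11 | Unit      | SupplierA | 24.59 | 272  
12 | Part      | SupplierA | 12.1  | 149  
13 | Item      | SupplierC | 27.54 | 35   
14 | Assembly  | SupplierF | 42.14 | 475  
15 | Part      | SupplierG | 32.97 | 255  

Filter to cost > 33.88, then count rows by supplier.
SELECT supplier, COUNT(*)
FROM products
WHERE cost > 33.88
GROUP BY supplier

Note: WHERE filters rows before grouping.

Result:
  SupplierA: 1
  SupplierC: 1
  SupplierF: 2
  SupplierG: 1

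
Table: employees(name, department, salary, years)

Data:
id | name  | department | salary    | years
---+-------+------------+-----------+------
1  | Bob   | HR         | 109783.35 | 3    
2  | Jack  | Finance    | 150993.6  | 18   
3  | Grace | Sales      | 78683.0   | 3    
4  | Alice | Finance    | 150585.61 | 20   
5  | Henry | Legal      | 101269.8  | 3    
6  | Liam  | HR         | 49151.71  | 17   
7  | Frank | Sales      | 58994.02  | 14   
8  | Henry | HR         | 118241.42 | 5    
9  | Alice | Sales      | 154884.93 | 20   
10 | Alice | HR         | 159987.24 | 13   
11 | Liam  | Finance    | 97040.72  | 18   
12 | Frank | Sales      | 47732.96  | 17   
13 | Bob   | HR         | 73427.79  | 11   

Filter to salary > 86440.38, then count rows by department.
SELECT department, COUNT(*)
FROM employees
WHERE salary > 86440.38
GROUP BY department

Note: WHERE filters rows before grouping.

Result:
  Finance: 3
  HR: 3
  Legal: 1
  Sales: 1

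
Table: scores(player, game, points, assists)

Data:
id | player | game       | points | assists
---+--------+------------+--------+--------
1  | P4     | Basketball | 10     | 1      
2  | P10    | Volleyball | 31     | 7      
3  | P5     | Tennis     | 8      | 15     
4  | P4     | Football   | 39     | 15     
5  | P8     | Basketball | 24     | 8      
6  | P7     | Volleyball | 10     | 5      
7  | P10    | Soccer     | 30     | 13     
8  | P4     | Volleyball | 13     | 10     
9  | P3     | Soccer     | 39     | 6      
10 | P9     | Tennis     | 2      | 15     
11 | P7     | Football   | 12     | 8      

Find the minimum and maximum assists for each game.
SELECT game, MIN(assists), MAX(assists)
FROM scores
GROUP BY game

Result:
  Basketball: min=1, max=8
  Football: min=8, max=15
  Soccer: min=6, max=13
  Tennis: min=15, max=15
  Volleyball: min=5, max=10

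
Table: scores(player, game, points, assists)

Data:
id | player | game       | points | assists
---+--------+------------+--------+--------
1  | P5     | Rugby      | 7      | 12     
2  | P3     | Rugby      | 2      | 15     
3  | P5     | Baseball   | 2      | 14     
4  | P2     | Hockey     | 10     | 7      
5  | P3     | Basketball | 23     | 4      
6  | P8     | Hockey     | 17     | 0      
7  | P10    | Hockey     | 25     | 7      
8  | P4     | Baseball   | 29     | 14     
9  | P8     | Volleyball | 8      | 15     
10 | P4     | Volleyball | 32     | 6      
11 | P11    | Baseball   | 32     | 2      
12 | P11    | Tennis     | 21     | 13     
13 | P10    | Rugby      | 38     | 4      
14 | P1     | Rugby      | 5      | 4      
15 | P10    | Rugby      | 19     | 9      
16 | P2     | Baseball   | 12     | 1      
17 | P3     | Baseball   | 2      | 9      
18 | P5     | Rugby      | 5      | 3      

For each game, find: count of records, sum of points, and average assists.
SELECT game,
       COUNT(*) as cnt,
       SUM(points) as total_points,
       AVG(assists) as avg_assists
FROM scores
GROUP BY game

Result:
  Baseball: 5 records, 77 total points, 8.00 avg assists
  Basketball: 1 records, 23 total points, 4.00 avg assists
  Hockey: 3 records, 52 total points, 4.67 avg assists
  Rugby: 6 records, 76 total points, 7.83 avg assists
  Tennis: 1 records, 21 total points, 13.00 avg assists
  Volleyball: 2 records, 40 total points, 10.50 avg assists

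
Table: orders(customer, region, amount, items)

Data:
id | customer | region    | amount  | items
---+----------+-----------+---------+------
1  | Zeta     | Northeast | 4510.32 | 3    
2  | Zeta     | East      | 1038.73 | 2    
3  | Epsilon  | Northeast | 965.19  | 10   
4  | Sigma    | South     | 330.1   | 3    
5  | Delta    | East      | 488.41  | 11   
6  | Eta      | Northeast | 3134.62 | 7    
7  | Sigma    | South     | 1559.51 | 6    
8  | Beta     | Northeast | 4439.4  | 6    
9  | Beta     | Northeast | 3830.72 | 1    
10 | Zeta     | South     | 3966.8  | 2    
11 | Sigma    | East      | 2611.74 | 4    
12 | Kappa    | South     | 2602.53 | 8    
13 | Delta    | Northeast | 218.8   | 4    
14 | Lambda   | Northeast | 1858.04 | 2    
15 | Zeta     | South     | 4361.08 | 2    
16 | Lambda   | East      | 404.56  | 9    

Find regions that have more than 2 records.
SELECT region, COUNT(*) as cnt
FROM orders
GROUP BY region
HAVING COUNT(*) > 2

Result:
  East: 4
  Northeast: 7
  South: 5

Note: HAVING filters groups after aggregation, WHERE filters rows before.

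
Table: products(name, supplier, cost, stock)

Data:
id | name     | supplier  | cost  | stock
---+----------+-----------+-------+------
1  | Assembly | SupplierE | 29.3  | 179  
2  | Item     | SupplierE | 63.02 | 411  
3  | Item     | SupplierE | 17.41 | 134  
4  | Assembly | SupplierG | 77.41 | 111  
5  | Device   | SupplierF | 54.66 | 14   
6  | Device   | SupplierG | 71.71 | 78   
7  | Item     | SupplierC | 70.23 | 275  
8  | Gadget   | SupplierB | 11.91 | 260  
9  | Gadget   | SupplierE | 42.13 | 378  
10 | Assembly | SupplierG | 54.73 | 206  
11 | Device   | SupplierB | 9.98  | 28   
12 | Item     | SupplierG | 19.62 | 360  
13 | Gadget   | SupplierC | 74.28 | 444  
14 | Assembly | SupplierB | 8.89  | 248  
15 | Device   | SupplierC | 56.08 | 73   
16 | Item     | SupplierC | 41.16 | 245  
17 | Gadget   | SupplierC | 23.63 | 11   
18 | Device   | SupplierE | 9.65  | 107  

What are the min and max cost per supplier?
SELECT supplier, MIN(cost), MAX(cost)
FROM products
GROUP BY supplier

Result:
  SupplierB: min=8.89, max=11.91
  SupplierC: min=23.63, max=74.28
  SupplierE: min=9.65, max=63.02
  SupplierF: min=54.66, max=54.66
  SupplierG: min=19.62, max=77.41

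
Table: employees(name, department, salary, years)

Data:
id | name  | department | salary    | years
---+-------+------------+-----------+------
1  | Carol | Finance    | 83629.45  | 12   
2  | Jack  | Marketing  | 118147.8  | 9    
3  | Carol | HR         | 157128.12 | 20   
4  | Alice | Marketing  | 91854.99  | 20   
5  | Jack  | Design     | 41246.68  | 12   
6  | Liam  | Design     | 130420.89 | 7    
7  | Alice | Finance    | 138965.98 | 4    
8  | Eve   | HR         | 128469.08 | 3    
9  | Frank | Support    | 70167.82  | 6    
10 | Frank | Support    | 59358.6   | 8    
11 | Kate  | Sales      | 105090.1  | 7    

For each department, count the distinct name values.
SELECT department, COUNT(DISTINCT name)
FROM employees
GROUP BY department

Result:
  Design: 2 distinct
  Finance: 2 distinct
  HR: 2 distinct
  Marketing: 2 distinct
  Sales: 1 distinct
  Support: 1 distinct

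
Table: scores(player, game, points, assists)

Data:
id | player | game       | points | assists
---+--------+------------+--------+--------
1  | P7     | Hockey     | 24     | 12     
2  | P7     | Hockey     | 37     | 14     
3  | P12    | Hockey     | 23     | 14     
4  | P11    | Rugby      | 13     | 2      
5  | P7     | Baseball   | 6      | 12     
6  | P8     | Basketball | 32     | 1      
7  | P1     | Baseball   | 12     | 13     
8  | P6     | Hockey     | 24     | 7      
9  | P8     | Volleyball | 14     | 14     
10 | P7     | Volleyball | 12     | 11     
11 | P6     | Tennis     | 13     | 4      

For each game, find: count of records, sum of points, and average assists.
SELECT game,
       COUNT(*) as cnt,
       SUM(points) as total_points,
       AVG(assists) as avg_assists
FROM scores
GROUP BY game

Result:
  Baseball: 2 records, 18 total points, 12.50 avg assists
  Basketball: 1 records, 32 total points, 1.00 avg assists
  Hockey: 4 records, 108 total points, 11.75 avg assists
  Rugby: 1 records, 13 total points, 2.00 avg assists
  Tennis: 1 records, 13 total points, 4.00 avg assists
  Volleyball: 2 records, 26 total points, 12.50 avg assists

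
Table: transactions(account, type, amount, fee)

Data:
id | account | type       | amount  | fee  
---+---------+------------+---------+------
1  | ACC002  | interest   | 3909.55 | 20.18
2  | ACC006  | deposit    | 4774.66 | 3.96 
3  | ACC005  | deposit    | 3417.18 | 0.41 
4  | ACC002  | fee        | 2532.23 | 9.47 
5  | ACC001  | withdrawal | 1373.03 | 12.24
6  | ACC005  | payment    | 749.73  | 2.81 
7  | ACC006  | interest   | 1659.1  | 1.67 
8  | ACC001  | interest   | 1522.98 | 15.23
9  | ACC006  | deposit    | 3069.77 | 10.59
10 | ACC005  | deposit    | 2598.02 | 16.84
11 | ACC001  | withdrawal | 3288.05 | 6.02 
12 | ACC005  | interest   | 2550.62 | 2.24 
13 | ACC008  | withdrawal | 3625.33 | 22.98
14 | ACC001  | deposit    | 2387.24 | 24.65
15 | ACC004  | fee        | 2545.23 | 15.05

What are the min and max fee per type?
SELECT type, MIN(fee), MAX(fee)
FROM transactions
GROUP BY type

Result:
  deposit: min=0.41, max=24.65
  fee: min=9.47, max=15.05
  interest: min=1.67, max=20.18
  payment: min=2.81, max=2.81
  withdrawal: min=6.02, max=22.98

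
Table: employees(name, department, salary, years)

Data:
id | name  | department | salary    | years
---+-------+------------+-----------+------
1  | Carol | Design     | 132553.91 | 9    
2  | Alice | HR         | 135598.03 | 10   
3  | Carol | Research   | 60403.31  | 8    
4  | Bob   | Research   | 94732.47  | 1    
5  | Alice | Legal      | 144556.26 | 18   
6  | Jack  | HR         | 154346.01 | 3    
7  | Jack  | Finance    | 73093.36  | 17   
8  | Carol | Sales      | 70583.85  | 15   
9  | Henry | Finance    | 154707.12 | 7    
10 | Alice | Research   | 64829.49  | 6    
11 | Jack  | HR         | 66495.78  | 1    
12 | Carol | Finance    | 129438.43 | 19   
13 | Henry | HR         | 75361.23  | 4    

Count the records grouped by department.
SELECT department, COUNT(*) as count
FROM employees
GROUP BY department

Result:
  Design: 1
  Finance: 3
  HR: 4
  Legal: 1
  Research: 3
  Sales: 1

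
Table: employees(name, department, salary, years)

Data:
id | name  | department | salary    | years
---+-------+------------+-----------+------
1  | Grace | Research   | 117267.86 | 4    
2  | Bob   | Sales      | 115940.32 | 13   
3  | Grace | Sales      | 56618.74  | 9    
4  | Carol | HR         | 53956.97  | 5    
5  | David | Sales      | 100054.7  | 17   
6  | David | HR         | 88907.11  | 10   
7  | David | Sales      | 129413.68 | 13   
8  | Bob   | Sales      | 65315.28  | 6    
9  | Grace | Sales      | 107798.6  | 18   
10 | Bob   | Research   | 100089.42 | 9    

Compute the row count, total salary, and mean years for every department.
SELECT department,
       COUNT(*) as cnt,
       SUM(salary) as total_salary,
       AVG(years) as avg_years
FROM employees
GROUP BY department

Result:
  HR: 2 records, 142864.08 total salary, 7.50 avg years
  Research: 2 records, 217357.28 total salary, 6.50 avg years
  Sales: 6 records, 575141.32 total salary, 12.67 avg years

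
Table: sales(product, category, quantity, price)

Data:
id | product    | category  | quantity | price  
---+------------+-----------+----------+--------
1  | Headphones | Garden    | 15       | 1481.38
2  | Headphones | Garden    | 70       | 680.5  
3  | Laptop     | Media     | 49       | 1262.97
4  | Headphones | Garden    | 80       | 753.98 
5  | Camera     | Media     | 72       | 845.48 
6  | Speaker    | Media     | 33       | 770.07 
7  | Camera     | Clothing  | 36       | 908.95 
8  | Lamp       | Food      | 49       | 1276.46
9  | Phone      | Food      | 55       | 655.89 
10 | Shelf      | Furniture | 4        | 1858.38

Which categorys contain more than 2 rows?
SELECT category, COUNT(*) as cnt
FROM sales
GROUP BY category
HAVING COUNT(*) > 2

Result:
  Garden: 3
  Media: 3

Note: HAVING filters groups after aggregation, WHERE filters rows before.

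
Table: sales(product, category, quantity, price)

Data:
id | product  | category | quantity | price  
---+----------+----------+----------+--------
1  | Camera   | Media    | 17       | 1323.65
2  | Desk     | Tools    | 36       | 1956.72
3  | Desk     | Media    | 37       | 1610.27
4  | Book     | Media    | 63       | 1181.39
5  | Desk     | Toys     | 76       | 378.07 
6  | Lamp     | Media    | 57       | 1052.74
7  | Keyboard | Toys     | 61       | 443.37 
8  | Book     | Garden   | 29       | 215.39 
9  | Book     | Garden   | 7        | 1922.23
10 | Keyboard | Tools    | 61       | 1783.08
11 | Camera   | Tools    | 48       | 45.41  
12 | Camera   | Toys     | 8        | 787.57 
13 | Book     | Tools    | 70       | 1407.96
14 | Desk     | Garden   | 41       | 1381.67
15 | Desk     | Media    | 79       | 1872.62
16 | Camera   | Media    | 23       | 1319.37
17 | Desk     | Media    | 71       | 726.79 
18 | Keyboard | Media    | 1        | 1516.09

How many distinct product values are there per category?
SELECT category, COUNT(DISTINCT product)
FROM sales
GROUP BY category

Result:
  Garden: 2 distinct
  Media: 5 distinct
  Tools: 4 distinct
  Toys: 3 distinct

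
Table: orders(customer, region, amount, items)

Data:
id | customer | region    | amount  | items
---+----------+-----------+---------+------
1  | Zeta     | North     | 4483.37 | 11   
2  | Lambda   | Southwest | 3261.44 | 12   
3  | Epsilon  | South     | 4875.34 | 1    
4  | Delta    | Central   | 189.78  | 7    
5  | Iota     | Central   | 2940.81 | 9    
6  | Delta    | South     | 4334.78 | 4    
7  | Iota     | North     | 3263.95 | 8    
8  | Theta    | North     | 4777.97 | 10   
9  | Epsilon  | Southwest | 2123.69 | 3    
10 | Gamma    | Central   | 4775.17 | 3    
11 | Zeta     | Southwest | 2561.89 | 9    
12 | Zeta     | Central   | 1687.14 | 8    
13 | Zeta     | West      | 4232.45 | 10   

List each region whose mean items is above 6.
SELECT region, AVG(items)
FROM orders
GROUP BY region
HAVING AVG(items) > 6

Result:
  Central: avg=6.75
  North: avg=9.67
  Southwest: avg=8.00
  West: avg=10.00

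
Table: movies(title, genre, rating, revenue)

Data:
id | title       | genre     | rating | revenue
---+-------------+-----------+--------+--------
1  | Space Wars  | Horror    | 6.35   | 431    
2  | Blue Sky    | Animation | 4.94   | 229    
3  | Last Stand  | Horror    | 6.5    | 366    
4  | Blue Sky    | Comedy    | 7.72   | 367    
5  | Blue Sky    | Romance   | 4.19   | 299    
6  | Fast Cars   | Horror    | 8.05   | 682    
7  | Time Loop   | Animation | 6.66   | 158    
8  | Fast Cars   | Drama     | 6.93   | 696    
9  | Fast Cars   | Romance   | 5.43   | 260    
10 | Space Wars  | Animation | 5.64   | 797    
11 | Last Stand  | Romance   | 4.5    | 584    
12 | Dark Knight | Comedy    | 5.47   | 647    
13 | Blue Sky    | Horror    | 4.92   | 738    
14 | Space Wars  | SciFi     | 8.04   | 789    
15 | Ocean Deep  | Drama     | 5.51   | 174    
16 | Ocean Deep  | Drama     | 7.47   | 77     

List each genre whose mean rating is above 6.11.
SELECT genre, AVG(rating)
FROM movies
GROUP BY genre
HAVING AVG(rating) > 6.11

Result:
  Comedy: avg=6.60
  Drama: avg=6.64
  Horror: avg=6.46
  SciFi: avg=8.04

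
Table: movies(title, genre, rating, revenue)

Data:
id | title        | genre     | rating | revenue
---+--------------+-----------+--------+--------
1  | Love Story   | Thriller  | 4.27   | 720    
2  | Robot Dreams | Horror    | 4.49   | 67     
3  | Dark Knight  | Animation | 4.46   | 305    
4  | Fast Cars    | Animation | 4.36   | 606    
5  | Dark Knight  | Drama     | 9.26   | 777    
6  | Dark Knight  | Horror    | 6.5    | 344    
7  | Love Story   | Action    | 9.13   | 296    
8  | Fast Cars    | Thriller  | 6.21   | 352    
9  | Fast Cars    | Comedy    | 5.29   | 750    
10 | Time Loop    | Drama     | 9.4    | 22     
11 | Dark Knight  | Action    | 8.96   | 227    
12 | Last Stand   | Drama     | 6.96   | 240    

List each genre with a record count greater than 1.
SELECT genre, COUNT(*) as cnt
FROM movies
GROUP BY genre
HAVING COUNT(*) > 1

Result:
  Action: 2
  Animation: 2
  Drama: 3
  Horror: 2
  Thriller: 2

Note: HAVING filters groups after aggregation, WHERE filters rows before.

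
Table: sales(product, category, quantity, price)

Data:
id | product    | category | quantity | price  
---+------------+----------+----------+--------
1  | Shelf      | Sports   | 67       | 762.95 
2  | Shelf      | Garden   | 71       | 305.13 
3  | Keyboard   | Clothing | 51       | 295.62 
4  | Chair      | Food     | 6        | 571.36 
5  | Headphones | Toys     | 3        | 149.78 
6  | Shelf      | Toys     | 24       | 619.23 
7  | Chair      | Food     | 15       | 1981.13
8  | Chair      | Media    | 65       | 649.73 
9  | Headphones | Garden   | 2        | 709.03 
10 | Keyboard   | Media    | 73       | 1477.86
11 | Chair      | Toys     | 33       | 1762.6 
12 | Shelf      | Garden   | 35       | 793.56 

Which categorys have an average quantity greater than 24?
SELECT category, AVG(quantity)
FROM sales
GROUP BY category
HAVING AVG(quantity) > 24

Result:
  Clothing: avg=51.00
  Garden: avg=36.00
  Media: avg=69.00
  Sports: avg=67.00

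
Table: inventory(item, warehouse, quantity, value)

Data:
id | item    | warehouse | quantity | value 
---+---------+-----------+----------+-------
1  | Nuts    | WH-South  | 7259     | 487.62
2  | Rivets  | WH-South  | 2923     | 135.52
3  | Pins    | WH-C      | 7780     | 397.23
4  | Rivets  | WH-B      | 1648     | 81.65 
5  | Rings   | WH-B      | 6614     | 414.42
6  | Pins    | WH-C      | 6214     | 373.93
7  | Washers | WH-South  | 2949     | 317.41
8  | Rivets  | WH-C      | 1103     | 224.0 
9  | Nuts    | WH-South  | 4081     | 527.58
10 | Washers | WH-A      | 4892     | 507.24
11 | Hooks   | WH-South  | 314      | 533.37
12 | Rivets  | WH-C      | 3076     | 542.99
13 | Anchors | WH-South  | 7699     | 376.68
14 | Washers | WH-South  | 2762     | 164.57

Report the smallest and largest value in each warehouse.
SELECT warehouse, MIN(value), MAX(value)
FROM inventory
GROUP BY warehouse

Result:
  WH-A: min=507.24, max=507.24
  WH-B: min=81.65, max=414.42
  WH-C: min=224.00, max=542.99
  WH-South: min=135.52, max=533.37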